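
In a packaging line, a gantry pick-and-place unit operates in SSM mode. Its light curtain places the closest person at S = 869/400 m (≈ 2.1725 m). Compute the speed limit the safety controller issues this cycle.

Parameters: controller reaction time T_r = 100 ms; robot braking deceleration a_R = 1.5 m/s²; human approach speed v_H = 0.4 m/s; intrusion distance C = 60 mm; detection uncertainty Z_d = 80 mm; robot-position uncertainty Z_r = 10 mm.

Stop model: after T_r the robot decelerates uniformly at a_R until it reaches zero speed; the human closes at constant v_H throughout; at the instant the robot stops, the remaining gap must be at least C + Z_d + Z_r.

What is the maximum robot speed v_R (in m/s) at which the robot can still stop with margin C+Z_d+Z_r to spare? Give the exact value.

v_R_max = 39/20 m/s = 1.9500 m/s

quadratic (1/3)·v² + (11/30)·v + (-793/400) = 0
  disc = (11/30)² − 4·(1/3)·(-793/400) = 25/9 ; √disc = 5/3
  v_R = (−(11/30) + 5/3) / (2·(1/3)) = 39/20 m/s
check:
T_s = v_R/a_R = (39/20)/(3/2) = 1.3000 s
reaction-phase robot travel = 1.9500·0.1000 = 0.1950 m
braking distance = 1.9500²/(2·1.5000) = 1.2675 m
human over T_r+T_s: 0.4000·(0.1000+1.3000) = 0.5600 m
residual clearance needed = 0.0600+0.0800+0.0100 = 0.1500 m
sum ≈ 0.1950+1.2675+0.5600+0.1500 ≈ 2.1725 m = S ✓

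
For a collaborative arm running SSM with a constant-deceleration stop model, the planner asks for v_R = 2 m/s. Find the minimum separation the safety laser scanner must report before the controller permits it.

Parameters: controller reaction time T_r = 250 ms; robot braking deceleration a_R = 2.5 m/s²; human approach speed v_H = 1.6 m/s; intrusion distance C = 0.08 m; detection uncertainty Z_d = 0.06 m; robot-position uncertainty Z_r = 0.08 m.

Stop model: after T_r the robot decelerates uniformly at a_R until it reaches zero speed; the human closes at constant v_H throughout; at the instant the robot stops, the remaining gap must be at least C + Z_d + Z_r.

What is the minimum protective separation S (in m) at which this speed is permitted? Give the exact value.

S_min = 16/5 m = 3.2000 m

stop time T_s = 2/(5/2) = 0.8000 s
robot in T_r: 2.0000·0.2500 = 0.5000 m
robot under decel: 2.0000²/(2·2.5000) = 0.8000 m
human over T_r+T_s: 1.6000·(0.2500+0.8000) = 1.6800 m
margins: 0.0800+0.0600+0.0800 = 0.2200 m
S_min ≈ 0.5000+0.8000+1.6800+0.2200  ⇒  S_min = 16/5 m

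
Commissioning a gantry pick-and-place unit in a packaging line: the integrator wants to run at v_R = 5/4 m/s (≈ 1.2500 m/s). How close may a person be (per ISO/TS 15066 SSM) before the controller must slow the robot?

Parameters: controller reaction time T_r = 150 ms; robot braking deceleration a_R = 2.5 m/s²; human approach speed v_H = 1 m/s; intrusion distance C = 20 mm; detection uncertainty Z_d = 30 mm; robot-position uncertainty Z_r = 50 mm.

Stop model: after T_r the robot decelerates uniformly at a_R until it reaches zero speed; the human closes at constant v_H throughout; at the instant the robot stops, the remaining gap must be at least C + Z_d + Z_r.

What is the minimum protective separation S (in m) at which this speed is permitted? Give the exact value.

S_min = 5/4 m = 1.2500 m

braking lasts T_s = (5/4)/(5/2) = 0.5000 s
robot covers v_R·T_r = 1.2500·0.1500 = 0.1875 m before braking
robot under decel: 1.2500²/(2·2.5000) = 0.3125 m
person approaches 1.0000·(0.1500+0.5000) = 0.6500 m
C+Z_d+Z_r = 0.0200+0.0300+0.0500 = 0.1000 m
S_min ≈ 0.1875+0.3125+0.6500+0.1000  ⇒  S_min = 5/4 m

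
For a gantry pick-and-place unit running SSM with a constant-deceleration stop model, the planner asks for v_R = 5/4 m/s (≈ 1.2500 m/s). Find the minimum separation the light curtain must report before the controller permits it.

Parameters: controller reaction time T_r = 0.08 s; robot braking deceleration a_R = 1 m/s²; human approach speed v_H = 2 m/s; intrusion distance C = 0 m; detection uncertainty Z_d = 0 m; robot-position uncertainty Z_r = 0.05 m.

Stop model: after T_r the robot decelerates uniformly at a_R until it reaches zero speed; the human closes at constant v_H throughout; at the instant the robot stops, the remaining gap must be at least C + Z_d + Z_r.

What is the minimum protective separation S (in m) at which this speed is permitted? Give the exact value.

T_s = v_R/a_R = (5/4)/1 = 1.2500 s
robot covers v_R·T_r = 1.2500·0.0800 = 0.1000 m before braking
robot covers 1.2500·1.2500 − ½·1.0000·1.2500² = 0.7812 m while stopping
human closes 2.0000·1.3300 = 2.6600 m
residual clearance needed = 0.0000+0.0000+0.0500 = 0.0500 m
S_min ≈ 0.1000+0.7812+2.6600+0.0500  ⇒  S_min = 2873/800 m

S_min = 2873/800 m = 3.5913 m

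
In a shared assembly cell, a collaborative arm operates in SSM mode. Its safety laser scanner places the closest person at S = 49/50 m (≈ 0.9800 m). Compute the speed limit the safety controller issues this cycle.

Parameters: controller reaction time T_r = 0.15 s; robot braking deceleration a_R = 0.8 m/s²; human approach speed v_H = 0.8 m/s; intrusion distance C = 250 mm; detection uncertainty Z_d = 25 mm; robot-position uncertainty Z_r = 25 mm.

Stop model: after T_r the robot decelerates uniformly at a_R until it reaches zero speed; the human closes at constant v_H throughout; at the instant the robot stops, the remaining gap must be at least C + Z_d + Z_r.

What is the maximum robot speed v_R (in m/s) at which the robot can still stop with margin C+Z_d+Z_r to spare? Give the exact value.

v_R_max = 2/5 m/s = 0.4000 m/s

at the boundary: (5/8)·v² + (23/20)·v + (-14/25) = 0
  disc = (23/20)² − 4·(5/8)·(-14/25) = 1089/400 ; √disc = 33/20
  v_R = (−(23/20) + 33/20) / (2·(5/8)) = 2/5 m/s
check:
T_s = v_R/a_R = (2/5)/(4/5) = 0.5000 s
reaction-phase robot travel = 0.4000·0.1500 = 0.0600 m
braking distance = 0.4000²/(2·0.8000) = 0.1000 m
human over T_r+T_s: 0.8000·(0.1500+0.5000) = 0.5200 m
residual clearance needed = 0.2500+0.0250+0.0250 = 0.3000 m
sum ≈ 0.0600+0.1000+0.5200+0.3000 ≈ 0.9800 m = S ✓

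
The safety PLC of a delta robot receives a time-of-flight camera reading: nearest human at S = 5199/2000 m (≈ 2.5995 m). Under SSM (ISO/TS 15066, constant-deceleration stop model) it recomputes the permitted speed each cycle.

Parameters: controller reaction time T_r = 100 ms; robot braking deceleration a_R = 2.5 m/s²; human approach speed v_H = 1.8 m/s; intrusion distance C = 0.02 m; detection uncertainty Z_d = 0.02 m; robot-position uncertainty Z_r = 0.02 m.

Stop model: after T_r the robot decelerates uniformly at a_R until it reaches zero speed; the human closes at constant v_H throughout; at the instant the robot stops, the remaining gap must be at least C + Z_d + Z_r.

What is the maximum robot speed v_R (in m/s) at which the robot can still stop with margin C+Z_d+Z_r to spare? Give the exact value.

quadratic (1/5)·v² + (41/50)·v + (-4719/2000) = 0
  disc = (41/50)² − 4·(1/5)·(-4719/2000) = 64/25 ; √disc = 8/5
  v_R = (−(41/50) + 8/5) / (2·(1/5)) = 39/20 m/s
check:
braking lasts T_s = (39/20)/(5/2) = 0.7800 s
robot in T_r: 1.9500·0.1000 = 0.1950 m
braking distance = 1.9500²/(2·2.5000) = 0.7605 m
human over T_r+T_s: 1.8000·(0.1000+0.7800) = 1.5840 m
residual clearance needed = 0.0200+0.0200+0.0200 = 0.0600 m
sum ≈ 0.1950+0.7605+1.5840+0.0600 ≈ 2.5995 m = S ✓

v_R_max = 39/20 m/s = 1.9500 m/s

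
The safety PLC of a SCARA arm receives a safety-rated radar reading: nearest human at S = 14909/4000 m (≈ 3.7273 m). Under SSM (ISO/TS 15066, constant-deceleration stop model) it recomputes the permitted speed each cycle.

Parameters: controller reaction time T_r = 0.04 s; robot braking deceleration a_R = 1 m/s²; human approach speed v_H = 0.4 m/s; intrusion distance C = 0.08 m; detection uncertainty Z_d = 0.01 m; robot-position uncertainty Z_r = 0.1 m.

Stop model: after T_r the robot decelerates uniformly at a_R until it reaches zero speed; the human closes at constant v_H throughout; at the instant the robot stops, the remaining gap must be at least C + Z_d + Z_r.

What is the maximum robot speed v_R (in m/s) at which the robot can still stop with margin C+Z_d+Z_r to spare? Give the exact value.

quadratic (1/2)·v² + (11/25)·v + (-2817/800) = 0
  disc = (11/25)² − 4·(1/2)·(-2817/800) = 72361/10000 ; √disc = 269/100
  v_R = (−(11/25) + 269/100) / (2·(1/2)) = 9/4 m/s
check:
stop time T_s = (9/4)/1 = 2.2500 s
robot in T_r: 2.2500·0.0400 = 0.0900 m
robot covers 2.2500·2.2500 − ½·1.0000·2.2500² = 2.5312 m while stopping
person approaches 0.4000·(0.0400+2.2500) = 0.9160 m
residual clearance needed = 0.0800+0.0100+0.1000 = 0.1900 m
sum ≈ 0.0900+2.5312+0.9160+0.1900 ≈ 3.7273 m = S ✓

v_R_max = 9/4 m/s = 2.2500 m/s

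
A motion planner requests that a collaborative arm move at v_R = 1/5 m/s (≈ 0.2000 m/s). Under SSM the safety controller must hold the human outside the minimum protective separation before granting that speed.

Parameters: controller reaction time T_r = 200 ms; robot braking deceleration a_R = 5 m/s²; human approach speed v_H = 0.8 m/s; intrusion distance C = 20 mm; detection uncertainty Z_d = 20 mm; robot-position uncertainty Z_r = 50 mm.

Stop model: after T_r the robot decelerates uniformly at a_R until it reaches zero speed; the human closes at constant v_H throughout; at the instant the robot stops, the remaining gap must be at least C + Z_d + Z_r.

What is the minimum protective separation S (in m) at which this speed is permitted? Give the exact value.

stop time T_s = (1/5)/5 = 0.0400 s
robot in T_r: 0.2000·0.2000 = 0.0400 m
robot covers 0.2000·0.0400 − ½·5.0000·0.0400² = 0.0040 m while stopping
human over T_r+T_s: 0.8000·(0.2000+0.0400) = 0.1920 m
C+Z_d+Z_r = 0.0200+0.0200+0.0500 = 0.0900 m
S_min ≈ 0.0400+0.0040+0.1920+0.0900  ⇒  S_min = 163/500 m

S_min = 163/500 m = 0.3260 m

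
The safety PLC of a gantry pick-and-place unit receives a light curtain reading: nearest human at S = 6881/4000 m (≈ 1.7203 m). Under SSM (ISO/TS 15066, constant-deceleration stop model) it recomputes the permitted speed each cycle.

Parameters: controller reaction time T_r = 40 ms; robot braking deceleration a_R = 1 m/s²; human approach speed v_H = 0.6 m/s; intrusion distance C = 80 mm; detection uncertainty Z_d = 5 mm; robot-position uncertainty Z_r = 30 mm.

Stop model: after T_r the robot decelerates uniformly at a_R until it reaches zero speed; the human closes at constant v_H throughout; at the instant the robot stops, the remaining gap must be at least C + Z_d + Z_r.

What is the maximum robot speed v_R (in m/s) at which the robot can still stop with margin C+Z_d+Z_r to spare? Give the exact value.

v_R_max = 5/4 m/s = 1.2500 m/s

collect terms ⇒ (1/2)·v_R² + (16/25)·v_R + (-253/160) = 0
  disc = (16/25)² − 4·(1/2)·(-253/160) = 35721/10000 ; √disc = 189/100
  v_R = (−(16/25) + 189/100) / (2·(1/2)) = 5/4 m/s
check:
stop time T_s = (5/4)/1 = 1.2500 s
reaction-phase robot travel = 1.2500·0.0400 = 0.0500 m
braking distance = 1.2500²/(2·1.0000) = 0.7812 m
person approaches 0.6000·(0.0400+1.2500) = 0.7740 m
residual clearance needed = 0.0800+0.0050+0.0300 = 0.1150 m
sum ≈ 0.0500+0.7812+0.7740+0.1150 ≈ 1.7203 m = S ✓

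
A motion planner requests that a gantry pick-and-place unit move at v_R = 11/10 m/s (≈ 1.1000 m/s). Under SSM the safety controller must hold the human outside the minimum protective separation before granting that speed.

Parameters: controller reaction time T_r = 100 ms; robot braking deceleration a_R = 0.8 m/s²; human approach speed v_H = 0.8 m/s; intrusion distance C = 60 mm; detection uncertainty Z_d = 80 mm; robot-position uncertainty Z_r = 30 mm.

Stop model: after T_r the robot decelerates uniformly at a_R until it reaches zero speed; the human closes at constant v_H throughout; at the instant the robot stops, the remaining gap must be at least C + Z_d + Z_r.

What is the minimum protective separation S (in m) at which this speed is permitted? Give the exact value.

T_s = v_R/a_R = (11/10)/(4/5) = 1.3750 s
robot in T_r: 1.1000·0.1000 = 0.1100 m
robot under decel: 1.1000²/(2·0.8000) = 0.7562 m
human over T_r+T_s: 0.8000·(0.1000+1.3750) = 1.1800 m
margins: 0.0600+0.0800+0.0300 = 0.1700 m
S_min ≈ 0.1100+0.7562+1.1800+0.1700  ⇒  S_min = 1773/800 m

S_min = 1773/800 m = 2.2163 m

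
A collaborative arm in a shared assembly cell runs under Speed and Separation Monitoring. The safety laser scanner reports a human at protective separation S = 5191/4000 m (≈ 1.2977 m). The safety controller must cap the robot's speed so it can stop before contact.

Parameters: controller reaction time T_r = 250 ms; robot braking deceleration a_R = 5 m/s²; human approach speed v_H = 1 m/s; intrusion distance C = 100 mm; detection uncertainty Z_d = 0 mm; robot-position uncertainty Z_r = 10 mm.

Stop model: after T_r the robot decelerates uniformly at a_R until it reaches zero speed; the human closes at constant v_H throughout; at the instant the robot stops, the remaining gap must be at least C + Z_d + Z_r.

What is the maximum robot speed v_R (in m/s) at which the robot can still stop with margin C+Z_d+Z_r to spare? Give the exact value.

at the boundary: (1/10)·v² + (9/20)·v + (-3751/4000) = 0
  disc = (9/20)² − 4·(1/10)·(-3751/4000) = 361/625 ; √disc = 19/25
  v_R = (−(9/20) + 19/25) / (2·(1/10)) = 31/20 m/s
check:
stop time T_s = (31/20)/5 = 0.3100 s
robot covers v_R·T_r = 1.5500·0.2500 = 0.3875 m before braking
braking distance = 1.5500²/(2·5.0000) = 0.2402 m
human over T_r+T_s: 1.0000·(0.2500+0.3100) = 0.5600 m
residual clearance needed = 0.1000+0.0000+0.0100 = 0.1100 m
sum ≈ 0.3875+0.2402+0.5600+0.1100 ≈ 1.2977 m = S ✓

v_R_max = 31/20 m/s = 1.5500 m/s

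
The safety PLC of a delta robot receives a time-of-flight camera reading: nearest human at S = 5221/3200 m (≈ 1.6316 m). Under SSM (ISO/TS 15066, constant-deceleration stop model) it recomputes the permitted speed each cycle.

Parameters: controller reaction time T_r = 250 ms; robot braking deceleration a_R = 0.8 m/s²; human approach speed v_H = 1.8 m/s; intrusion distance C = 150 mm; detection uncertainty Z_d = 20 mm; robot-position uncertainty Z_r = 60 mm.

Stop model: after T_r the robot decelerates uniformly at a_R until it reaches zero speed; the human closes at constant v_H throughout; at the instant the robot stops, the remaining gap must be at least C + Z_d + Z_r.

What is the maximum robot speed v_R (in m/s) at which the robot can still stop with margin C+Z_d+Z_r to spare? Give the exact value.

quadratic (5/8)·v² + (5/2)·v + (-609/640) = 0
  disc = (5/2)² − 4·(5/8)·(-609/640) = 2209/256 ; √disc = 47/16
  v_R = (−(5/2) + 47/16) / (2·(5/8)) = 7/20 m/s
check:
T_s = v_R/a_R = (7/20)/(4/5) = 0.4375 s
reaction-phase robot travel = 0.3500·0.2500 = 0.0875 m
braking distance = 0.3500²/(2·0.8000) = 0.0766 m
person approaches 1.8000·(0.2500+0.4375) = 1.2375 m
margins: 0.1500+0.0200+0.0600 = 0.2300 m
sum ≈ 0.0875+0.0766+1.2375+0.2300 ≈ 1.6316 m = S ✓

v_R_max = 7/20 m/s = 0.3500 m/s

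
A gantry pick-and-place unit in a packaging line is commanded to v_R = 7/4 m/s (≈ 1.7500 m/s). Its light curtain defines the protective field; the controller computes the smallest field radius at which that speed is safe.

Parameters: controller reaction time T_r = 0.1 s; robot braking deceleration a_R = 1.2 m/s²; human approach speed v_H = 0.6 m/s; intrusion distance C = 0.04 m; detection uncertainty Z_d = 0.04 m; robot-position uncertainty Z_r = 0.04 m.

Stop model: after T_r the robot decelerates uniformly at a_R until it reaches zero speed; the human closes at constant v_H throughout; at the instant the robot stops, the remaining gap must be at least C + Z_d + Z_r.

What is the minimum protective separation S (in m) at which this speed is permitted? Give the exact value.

stop time T_s = (7/4)/(6/5) = 1.4583 s
reaction-phase robot travel = 1.7500·0.1000 = 0.1750 m
robot covers 1.7500·1.4583 − ½·1.2000·1.4583² = 1.2760 m while stopping
person approaches 0.6000·(0.1000+1.4583) = 0.9350 m
C+Z_d+Z_r = 0.0400+0.0400+0.0400 = 0.1200 m
S_min ≈ 0.1750+1.2760+0.9350+0.1200  ⇒  S_min = 12029/4800 m

S_min = 12029/4800 m = 2.5060 m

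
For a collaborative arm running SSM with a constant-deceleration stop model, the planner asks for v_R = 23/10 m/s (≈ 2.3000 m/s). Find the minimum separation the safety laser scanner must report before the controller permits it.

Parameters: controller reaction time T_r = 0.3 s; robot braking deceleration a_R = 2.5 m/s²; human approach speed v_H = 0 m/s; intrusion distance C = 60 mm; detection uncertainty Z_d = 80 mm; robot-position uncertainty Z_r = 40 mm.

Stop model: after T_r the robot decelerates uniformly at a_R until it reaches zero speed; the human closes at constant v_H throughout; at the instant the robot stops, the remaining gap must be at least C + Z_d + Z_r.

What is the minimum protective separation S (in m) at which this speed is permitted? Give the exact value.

braking lasts T_s = (23/10)/(5/2) = 0.9200 s
robot covers v_R·T_r = 2.3000·0.3000 = 0.6900 m before braking
robot covers 2.3000·0.9200 − ½·2.5000·0.9200² = 1.0580 m while stopping
person approaches 0.0000·(0.3000+0.9200) = 0.0000 m
margins: 0.0600+0.0800+0.0400 = 0.1800 m
S_min ≈ 0.6900+1.0580+0.0000+0.1800  ⇒  S_min = 241/125 m

S_min = 241/125 m = 1.9280 m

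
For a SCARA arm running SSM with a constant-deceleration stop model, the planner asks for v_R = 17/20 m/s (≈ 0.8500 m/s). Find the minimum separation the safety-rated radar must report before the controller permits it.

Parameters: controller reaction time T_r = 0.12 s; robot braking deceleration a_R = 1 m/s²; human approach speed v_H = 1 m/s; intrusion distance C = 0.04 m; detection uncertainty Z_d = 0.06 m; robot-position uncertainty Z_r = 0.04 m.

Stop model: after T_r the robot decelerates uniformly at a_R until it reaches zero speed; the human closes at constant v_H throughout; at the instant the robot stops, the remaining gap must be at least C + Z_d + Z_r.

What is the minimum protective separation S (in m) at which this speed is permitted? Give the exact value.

stop time T_s = (17/20)/1 = 0.8500 s
robot covers v_R·T_r = 0.8500·0.1200 = 0.1020 m before braking
robot covers 0.8500·0.8500 − ½·1.0000·0.8500² = 0.3613 m while stopping
human over T_r+T_s: 1.0000·(0.1200+0.8500) = 0.9700 m
margins: 0.0400+0.0600+0.0400 = 0.1400 m
S_min ≈ 0.1020+0.3613+0.9700+0.1400  ⇒  S_min = 6293/4000 m

S_min = 6293/4000 m = 1.5733 m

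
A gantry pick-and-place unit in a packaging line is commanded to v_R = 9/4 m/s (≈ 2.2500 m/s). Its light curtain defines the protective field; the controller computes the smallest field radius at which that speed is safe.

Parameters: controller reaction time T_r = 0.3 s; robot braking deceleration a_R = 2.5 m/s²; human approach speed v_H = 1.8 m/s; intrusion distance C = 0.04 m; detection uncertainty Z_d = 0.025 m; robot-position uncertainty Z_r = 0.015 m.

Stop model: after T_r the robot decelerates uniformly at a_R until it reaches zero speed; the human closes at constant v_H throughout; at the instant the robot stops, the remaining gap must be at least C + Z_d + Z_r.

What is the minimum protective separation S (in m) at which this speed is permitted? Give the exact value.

S_min = 1571/400 m = 3.9275 m

braking lasts T_s = (9/4)/(5/2) = 0.9000 s
robot in T_r: 2.2500·0.3000 = 0.6750 m
braking distance = 2.2500²/(2·2.5000) = 1.0125 m
human closes 1.8000·1.2000 = 2.1600 m
C+Z_d+Z_r = 0.0400+0.0250+0.0150 = 0.0800 m
S_min ≈ 0.6750+1.0125+2.1600+0.0800  ⇒  S_min = 1571/400 m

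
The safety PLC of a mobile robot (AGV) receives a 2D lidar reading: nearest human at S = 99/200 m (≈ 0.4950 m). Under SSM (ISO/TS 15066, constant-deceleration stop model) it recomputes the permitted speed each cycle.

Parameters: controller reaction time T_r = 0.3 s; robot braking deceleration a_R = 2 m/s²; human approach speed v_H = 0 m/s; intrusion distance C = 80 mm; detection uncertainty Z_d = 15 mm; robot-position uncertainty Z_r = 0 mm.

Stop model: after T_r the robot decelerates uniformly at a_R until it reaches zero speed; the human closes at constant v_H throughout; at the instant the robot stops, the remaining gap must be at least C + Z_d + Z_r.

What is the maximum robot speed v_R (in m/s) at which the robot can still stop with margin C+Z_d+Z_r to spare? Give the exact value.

at the boundary: (1/4)·v² + (3/10)·v + (-2/5) = 0
  disc = (3/10)² − 4·(1/4)·(-2/5) = 49/100 ; √disc = 7/10
  v_R = (−(3/10) + 7/10) / (2·(1/4)) = 4/5 m/s
check:
braking lasts T_s = (4/5)/2 = 0.4000 s
reaction-phase robot travel = 0.8000·0.3000 = 0.2400 m
robot under decel: 0.8000²/(2·2.0000) = 0.1600 m
human closes 0.0000·0.7000 = 0.0000 m
residual clearance needed = 0.0800+0.0150+0.0000 = 0.0950 m
sum ≈ 0.2400+0.1600+0.0000+0.0950 ≈ 0.4950 m = S ✓

v_R_max = 4/5 m/s = 0.8000 m/s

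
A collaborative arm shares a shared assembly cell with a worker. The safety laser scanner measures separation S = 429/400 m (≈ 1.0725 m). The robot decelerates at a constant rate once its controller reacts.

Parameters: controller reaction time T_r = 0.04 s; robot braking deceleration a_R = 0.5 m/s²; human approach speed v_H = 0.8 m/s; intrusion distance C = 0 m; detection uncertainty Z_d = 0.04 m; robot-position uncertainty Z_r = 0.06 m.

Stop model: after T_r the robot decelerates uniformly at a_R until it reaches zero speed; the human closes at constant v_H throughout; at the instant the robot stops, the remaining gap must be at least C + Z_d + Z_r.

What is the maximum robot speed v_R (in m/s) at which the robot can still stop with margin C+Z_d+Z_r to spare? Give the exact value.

quadratic (1)·v² + (41/25)·v + (-1881/2000) = 0
  disc = (41/25)² − 4·(1)·(-1881/2000) = 16129/2500 ; √disc = 127/50
  v_R = (−(41/25) + 127/50) / (2·(1)) = 9/20 m/s
check:
T_s = v_R/a_R = (9/20)/(1/2) = 0.9000 s
robot in T_r: 0.4500·0.0400 = 0.0180 m
braking distance = 0.4500²/(2·0.5000) = 0.2025 m
human closes 0.8000·0.9400 = 0.7520 m
margins: 0.0000+0.0400+0.0600 = 0.1000 m
sum ≈ 0.0180+0.2025+0.7520+0.1000 ≈ 1.0725 m = S ✓

v_R_max = 9/20 m/s = 0.4500 m/s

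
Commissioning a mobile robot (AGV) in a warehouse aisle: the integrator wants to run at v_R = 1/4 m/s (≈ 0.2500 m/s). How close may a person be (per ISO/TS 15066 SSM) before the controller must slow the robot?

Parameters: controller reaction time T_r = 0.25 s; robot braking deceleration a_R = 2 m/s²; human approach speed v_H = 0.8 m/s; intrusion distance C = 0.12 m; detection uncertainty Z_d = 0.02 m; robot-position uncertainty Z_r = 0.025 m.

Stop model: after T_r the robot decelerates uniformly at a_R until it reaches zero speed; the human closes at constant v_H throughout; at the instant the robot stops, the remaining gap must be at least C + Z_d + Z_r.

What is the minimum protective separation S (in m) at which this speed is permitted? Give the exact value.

stop time T_s = (1/4)/2 = 0.1250 s
robot in T_r: 0.2500·0.2500 = 0.0625 m
robot covers 0.2500·0.1250 − ½·2.0000·0.1250² = 0.0156 m while stopping
person approaches 0.8000·(0.2500+0.1250) = 0.3000 m
residual clearance needed = 0.1200+0.0200+0.0250 = 0.1650 m
S_min ≈ 0.0625+0.0156+0.3000+0.1650  ⇒  S_min = 869/1600 m

S_min = 869/1600 m = 0.5431 m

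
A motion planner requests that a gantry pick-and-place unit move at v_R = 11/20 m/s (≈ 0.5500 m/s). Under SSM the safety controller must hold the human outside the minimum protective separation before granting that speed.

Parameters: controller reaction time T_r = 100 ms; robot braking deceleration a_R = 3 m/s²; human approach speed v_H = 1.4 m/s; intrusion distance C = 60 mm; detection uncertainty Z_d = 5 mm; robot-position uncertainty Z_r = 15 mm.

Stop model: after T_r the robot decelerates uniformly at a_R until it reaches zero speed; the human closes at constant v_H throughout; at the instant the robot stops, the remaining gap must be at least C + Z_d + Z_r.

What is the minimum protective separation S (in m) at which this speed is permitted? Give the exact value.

T_s = v_R/a_R = (11/20)/3 = 0.1833 s
robot covers v_R·T_r = 0.5500·0.1000 = 0.0550 m before braking
robot covers 0.5500·0.1833 − ½·3.0000·0.1833² = 0.0504 m while stopping
human over T_r+T_s: 1.4000·(0.1000+0.1833) = 0.3967 m
margins: 0.0600+0.0050+0.0150 = 0.0800 m
S_min ≈ 0.0550+0.0504+0.3967+0.0800  ⇒  S_min = 1397/2400 m

S_min = 1397/2400 m = 0.5821 m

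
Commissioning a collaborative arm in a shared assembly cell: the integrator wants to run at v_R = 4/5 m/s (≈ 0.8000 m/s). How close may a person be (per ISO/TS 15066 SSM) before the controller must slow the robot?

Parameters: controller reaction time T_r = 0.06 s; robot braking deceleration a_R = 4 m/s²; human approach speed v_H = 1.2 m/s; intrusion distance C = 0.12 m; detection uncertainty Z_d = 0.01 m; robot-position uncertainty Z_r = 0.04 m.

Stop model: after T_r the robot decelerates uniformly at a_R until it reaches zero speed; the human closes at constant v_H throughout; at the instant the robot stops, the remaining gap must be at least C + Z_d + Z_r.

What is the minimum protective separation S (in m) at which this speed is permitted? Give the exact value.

braking lasts T_s = (4/5)/4 = 0.2000 s
robot in T_r: 0.8000·0.0600 = 0.0480 m
robot covers 0.8000·0.2000 − ½·4.0000·0.2000² = 0.0800 m while stopping
person approaches 1.2000·(0.0600+0.2000) = 0.3120 m
residual clearance needed = 0.1200+0.0100+0.0400 = 0.1700 m
S_min ≈ 0.0480+0.0800+0.3120+0.1700  ⇒  S_min = 61/100 m

S_min = 61/100 m = 0.6100 m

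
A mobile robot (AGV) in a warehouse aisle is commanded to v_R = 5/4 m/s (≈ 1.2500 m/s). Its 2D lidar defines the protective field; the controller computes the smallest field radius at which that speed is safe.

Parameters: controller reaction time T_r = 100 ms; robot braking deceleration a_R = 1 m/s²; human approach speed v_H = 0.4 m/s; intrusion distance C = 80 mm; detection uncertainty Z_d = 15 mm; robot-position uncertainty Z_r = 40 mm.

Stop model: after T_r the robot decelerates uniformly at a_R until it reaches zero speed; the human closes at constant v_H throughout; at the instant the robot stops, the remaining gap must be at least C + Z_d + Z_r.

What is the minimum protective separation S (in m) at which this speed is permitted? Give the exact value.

T_s = v_R/a_R = (5/4)/1 = 1.2500 s
robot covers v_R·T_r = 1.2500·0.1000 = 0.1250 m before braking
robot covers 1.2500·1.2500 − ½·1.0000·1.2500² = 0.7812 m while stopping
human closes 0.4000·1.3500 = 0.5400 m
C+Z_d+Z_r = 0.0800+0.0150+0.0400 = 0.1350 m
S_min ≈ 0.1250+0.7812+0.5400+0.1350  ⇒  S_min = 253/160 m

S_min = 253/160 m = 1.5813 m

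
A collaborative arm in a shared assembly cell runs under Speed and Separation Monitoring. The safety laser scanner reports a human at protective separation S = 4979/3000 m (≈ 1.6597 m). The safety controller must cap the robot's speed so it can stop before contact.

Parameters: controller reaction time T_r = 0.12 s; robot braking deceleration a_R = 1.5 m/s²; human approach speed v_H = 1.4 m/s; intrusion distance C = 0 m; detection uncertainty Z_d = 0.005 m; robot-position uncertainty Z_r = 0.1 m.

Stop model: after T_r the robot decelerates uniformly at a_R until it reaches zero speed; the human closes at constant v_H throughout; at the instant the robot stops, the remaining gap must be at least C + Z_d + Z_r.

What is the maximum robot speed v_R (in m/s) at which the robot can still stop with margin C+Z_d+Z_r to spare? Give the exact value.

collect terms ⇒ (1/3)·v_R² + (79/75)·v_R + (-104/75) = 0
  disc = (79/75)² − 4·(1/3)·(-104/75) = 1849/625 ; √disc = 43/25
  v_R = (−(79/75) + 43/25) / (2·(1/3)) = 1 m/s
check:
stop time T_s = 1/(3/2) = 0.6667 s
robot covers v_R·T_r = 1.0000·0.1200 = 0.1200 m before braking
robot under decel: 1.0000²/(2·1.5000) = 0.3333 m
human over T_r+T_s: 1.4000·(0.1200+0.6667) = 1.1013 m
residual clearance needed = 0.0000+0.0050+0.1000 = 0.1050 m
sum ≈ 0.1200+0.3333+1.1013+0.1050 ≈ 1.6597 m = S ✓

v_R_max = 1 m/s = 1.0000 m/s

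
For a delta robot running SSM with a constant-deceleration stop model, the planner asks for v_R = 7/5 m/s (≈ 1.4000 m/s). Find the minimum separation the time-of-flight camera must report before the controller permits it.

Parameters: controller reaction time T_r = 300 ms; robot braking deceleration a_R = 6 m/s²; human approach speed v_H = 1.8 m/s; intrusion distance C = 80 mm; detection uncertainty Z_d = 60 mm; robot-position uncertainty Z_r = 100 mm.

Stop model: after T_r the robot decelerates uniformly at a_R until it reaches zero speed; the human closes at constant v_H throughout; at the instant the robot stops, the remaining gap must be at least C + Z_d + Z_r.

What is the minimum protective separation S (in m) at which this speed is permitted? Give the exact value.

T_s = v_R/a_R = (7/5)/6 = 0.2333 s
robot covers v_R·T_r = 1.4000·0.3000 = 0.4200 m before braking
braking distance = 1.4000²/(2·6.0000) = 0.1633 m
human closes 1.8000·0.5333 = 0.9600 m
residual clearance needed = 0.0800+0.0600+0.1000 = 0.2400 m
S_min ≈ 0.4200+0.1633+0.9600+0.2400  ⇒  S_min = 107/60 m

S_min = 107/60 m = 1.7833 m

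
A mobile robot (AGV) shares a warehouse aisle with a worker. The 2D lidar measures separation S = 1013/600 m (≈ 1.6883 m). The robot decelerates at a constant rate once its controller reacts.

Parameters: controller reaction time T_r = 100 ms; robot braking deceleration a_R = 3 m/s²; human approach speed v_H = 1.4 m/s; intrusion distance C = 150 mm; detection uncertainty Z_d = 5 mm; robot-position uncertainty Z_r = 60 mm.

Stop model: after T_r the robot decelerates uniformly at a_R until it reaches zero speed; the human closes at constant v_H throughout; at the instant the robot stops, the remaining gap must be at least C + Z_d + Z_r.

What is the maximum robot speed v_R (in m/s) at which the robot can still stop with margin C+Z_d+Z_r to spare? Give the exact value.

v_R_max = 8/5 m/s = 1.6000 m/s

collect terms ⇒ (1/6)·v_R² + (17/30)·v_R + (-4/3) = 0
  disc = (17/30)² − 4·(1/6)·(-4/3) = 121/100 ; √disc = 11/10
  v_R = (−(17/30) + 11/10) / (2·(1/6)) = 8/5 m/s
check:
T_s = v_R/a_R = (8/5)/3 = 0.5333 s
reaction-phase robot travel = 1.6000·0.1000 = 0.1600 m
braking distance = 1.6000²/(2·3.0000) = 0.4267 m
person approaches 1.4000·(0.1000+0.5333) = 0.8867 m
margins: 0.1500+0.0050+0.0600 = 0.2150 m
sum ≈ 0.1600+0.4267+0.8867+0.2150 ≈ 1.6883 m = S ✓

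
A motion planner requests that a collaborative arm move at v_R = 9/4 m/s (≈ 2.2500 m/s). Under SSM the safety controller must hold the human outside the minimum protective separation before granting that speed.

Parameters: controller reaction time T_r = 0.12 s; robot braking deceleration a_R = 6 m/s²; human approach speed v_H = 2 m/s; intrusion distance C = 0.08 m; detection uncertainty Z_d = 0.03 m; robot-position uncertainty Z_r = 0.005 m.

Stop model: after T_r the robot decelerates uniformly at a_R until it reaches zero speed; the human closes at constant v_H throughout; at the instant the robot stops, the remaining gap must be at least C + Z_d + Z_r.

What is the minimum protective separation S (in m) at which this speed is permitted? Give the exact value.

stop time T_s = (9/4)/6 = 0.3750 s
reaction-phase robot travel = 2.2500·0.1200 = 0.2700 m
robot covers 2.2500·0.3750 − ½·6.0000·0.3750² = 0.4219 m while stopping
person approaches 2.0000·(0.1200+0.3750) = 0.9900 m
C+Z_d+Z_r = 0.0800+0.0300+0.0050 = 0.1150 m
S_min ≈ 0.2700+0.4219+0.9900+0.1150  ⇒  S_min = 115/64 m

S_min = 115/64 m = 1.7969 m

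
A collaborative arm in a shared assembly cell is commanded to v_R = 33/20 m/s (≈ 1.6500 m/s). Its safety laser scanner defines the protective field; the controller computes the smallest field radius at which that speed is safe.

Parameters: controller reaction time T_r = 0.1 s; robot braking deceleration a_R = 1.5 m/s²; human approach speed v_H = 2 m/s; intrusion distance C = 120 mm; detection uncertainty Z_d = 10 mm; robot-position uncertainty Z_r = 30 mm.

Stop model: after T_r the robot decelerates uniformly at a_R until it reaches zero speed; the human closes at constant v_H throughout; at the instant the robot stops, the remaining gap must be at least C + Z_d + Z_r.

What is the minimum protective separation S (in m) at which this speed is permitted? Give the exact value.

S_min = 1453/400 m = 3.6325 m

braking lasts T_s = (33/20)/(3/2) = 1.1000 s
reaction-phase robot travel = 1.6500·0.1000 = 0.1650 m
braking distance = 1.6500²/(2·1.5000) = 0.9075 m
person approaches 2.0000·(0.1000+1.1000) = 2.4000 m
residual clearance needed = 0.1200+0.0100+0.0300 = 0.1600 m
S_min ≈ 0.1650+0.9075+2.4000+0.1600  ⇒  S_min = 1453/400 m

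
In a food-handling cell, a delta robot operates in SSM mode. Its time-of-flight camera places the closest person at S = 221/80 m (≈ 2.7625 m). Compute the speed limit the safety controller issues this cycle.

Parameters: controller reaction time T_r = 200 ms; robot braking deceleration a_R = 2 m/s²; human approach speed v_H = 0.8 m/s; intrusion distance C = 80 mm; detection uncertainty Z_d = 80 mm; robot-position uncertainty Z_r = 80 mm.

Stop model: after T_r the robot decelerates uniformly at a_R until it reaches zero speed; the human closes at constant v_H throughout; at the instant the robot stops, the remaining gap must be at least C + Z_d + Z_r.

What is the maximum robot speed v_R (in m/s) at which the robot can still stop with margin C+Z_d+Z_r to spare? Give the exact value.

at the boundary: (1/4)·v² + (3/5)·v + (-189/80) = 0
  disc = (3/5)² − 4·(1/4)·(-189/80) = 1089/400 ; √disc = 33/20
  v_R = (−(3/5) + 33/20) / (2·(1/4)) = 21/10 m/s
check:
stop time T_s = (21/10)/2 = 1.0500 s
robot covers v_R·T_r = 2.1000·0.2000 = 0.4200 m before braking
robot covers 2.1000·1.0500 − ½·2.0000·1.0500² = 1.1025 m while stopping
human over T_r+T_s: 0.8000·(0.2000+1.0500) = 1.0000 m
C+Z_d+Z_r = 0.0800+0.0800+0.0800 = 0.2400 m
sum ≈ 0.4200+1.1025+1.0000+0.2400 ≈ 2.7625 m = S ✓

v_R_max = 21/10 m/s = 2.1000 m/s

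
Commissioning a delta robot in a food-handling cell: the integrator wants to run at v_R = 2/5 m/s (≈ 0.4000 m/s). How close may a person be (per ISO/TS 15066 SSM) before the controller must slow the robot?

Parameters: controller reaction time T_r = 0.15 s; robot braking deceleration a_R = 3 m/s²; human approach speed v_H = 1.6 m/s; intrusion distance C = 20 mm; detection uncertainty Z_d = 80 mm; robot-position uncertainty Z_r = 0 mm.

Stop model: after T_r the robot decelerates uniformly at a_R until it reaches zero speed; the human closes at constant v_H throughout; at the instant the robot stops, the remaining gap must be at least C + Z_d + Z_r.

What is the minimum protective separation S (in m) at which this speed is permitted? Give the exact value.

S_min = 16/25 m = 0.6400 m

T_s = v_R/a_R = (2/5)/3 = 0.1333 s
robot in T_r: 0.4000·0.1500 = 0.0600 m
robot covers 0.4000·0.1333 − ½·3.0000·0.1333² = 0.0267 m while stopping
human closes 1.6000·0.2833 = 0.4533 m
residual clearance needed = 0.0200+0.0800+0.0000 = 0.1000 m
S_min ≈ 0.0600+0.0267+0.4533+0.1000  ⇒  S_min = 16/25 m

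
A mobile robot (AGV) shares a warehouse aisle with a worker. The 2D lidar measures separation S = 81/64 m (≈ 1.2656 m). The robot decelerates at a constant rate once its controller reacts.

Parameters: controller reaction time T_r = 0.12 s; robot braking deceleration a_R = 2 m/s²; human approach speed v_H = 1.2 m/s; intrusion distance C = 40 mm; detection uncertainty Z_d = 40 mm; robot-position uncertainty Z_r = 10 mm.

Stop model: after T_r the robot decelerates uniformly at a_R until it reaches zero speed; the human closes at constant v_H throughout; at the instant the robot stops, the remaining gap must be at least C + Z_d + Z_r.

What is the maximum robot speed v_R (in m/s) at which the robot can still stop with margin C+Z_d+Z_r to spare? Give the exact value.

at the boundary: (1/4)·v² + (18/25)·v + (-8253/8000) = 0
  disc = (18/25)² − 4·(1/4)·(-8253/8000) = 62001/40000 ; √disc = 249/200
  v_R = (−(18/25) + 249/200) / (2·(1/4)) = 21/20 m/s
check:
stop time T_s = (21/20)/2 = 0.5250 s
reaction-phase robot travel = 1.0500·0.1200 = 0.1260 m
robot under decel: 1.0500²/(2·2.0000) = 0.2756 m
person approaches 1.2000·(0.1200+0.5250) = 0.7740 m
margins: 0.0400+0.0400+0.0100 = 0.0900 m
sum ≈ 0.1260+0.2756+0.7740+0.0900 ≈ 1.2656 m = S ✓

v_R_max = 21/20 m/s = 1.0500 m/s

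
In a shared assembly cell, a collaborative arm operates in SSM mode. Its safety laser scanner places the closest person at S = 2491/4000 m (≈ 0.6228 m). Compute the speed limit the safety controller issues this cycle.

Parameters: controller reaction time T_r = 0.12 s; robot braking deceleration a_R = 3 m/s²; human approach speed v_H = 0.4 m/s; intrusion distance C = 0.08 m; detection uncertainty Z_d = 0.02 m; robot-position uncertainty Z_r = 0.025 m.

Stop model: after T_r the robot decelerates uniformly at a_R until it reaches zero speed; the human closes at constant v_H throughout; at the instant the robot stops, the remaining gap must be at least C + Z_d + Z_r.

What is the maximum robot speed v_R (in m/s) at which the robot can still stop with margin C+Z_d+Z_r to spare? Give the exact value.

v_R_max = 21/20 m/s = 1.0500 m/s

at the boundary: (1/6)·v² + (19/75)·v + (-1799/4000) = 0
  disc = (19/75)² − 4·(1/6)·(-1799/4000) = 32761/90000 ; √disc = 181/300
  v_R = (−(19/75) + 181/300) / (2·(1/6)) = 21/20 m/s
check:
stop time T_s = (21/20)/3 = 0.3500 s
robot in T_r: 1.0500·0.1200 = 0.1260 m
robot under decel: 1.0500²/(2·3.0000) = 0.1837 m
human closes 0.4000·0.4700 = 0.1880 m
residual clearance needed = 0.0800+0.0200+0.0250 = 0.1250 m
sum ≈ 0.1260+0.1837+0.1880+0.1250 ≈ 0.6228 m = S ✓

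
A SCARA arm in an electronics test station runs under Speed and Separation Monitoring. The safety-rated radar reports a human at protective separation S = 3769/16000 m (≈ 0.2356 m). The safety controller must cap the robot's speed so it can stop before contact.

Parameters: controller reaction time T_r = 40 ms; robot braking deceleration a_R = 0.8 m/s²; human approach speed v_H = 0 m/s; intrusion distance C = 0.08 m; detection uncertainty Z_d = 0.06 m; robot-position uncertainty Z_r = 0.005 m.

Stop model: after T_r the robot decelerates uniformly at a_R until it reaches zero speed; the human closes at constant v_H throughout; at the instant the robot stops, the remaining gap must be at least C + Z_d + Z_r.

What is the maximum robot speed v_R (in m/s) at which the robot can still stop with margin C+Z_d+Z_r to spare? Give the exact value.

v_R_max = 7/20 m/s = 0.3500 m/s

at the boundary: (5/8)·v² + (1/25)·v + (-1449/16000) = 0
  disc = (1/25)² − 4·(5/8)·(-1449/16000) = 36481/160000 ; √disc = 191/400
  v_R = (−(1/25) + 191/400) / (2·(5/8)) = 7/20 m/s
check:
stop time T_s = (7/20)/(4/5) = 0.4375 s
robot covers v_R·T_r = 0.3500·0.0400 = 0.0140 m before braking
braking distance = 0.3500²/(2·0.8000) = 0.0766 m
person approaches 0.0000·(0.0400+0.4375) = 0.0000 m
residual clearance needed = 0.0800+0.0600+0.0050 = 0.1450 m
sum ≈ 0.0140+0.0766+0.0000+0.1450 ≈ 0.2356 m = S ✓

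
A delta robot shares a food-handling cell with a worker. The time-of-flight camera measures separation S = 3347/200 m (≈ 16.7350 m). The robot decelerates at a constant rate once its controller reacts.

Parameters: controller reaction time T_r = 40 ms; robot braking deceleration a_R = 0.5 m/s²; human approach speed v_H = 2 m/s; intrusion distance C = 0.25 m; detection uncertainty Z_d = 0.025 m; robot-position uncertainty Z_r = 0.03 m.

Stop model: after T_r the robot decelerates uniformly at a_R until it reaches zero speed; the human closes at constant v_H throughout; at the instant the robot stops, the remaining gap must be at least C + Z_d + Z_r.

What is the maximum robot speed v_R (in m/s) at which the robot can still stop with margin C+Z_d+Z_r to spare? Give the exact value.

v_R_max = 5/2 m/s = 2.5000 m/s

collect terms ⇒ (1)·v_R² + (101/25)·v_R + (-327/20) = 0
  disc = (101/25)² − 4·(1)·(-327/20) = 51076/625 ; √disc = 226/25
  v_R = (−(101/25) + 226/25) / (2·(1)) = 5/2 m/s
check:
T_s = v_R/a_R = (5/2)/(1/2) = 5.0000 s
robot in T_r: 2.5000·0.0400 = 0.1000 m
braking distance = 2.5000²/(2·0.5000) = 6.2500 m
human over T_r+T_s: 2.0000·(0.0400+5.0000) = 10.0800 m
residual clearance needed = 0.2500+0.0250+0.0300 = 0.3050 m
sum ≈ 0.1000+6.2500+10.0800+0.3050 ≈ 16.7350 m = S ✓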